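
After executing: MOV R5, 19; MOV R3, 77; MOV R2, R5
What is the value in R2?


Register state trace:
  MOV R5, 19  → R5 = 19
  MOV R3, 77  → R3 = 77
  MOV R2, R5  → R2 = 19
Final: R2 = 19

19


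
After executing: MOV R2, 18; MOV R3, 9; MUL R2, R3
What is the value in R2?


Register state trace:
  MOV R2, 18  → R2 = 18
  MOV R3, 9  → R3 = 9
  MUL R2, R3  → R2 = 18 * 9 = 162
Final: R2 = 162

162


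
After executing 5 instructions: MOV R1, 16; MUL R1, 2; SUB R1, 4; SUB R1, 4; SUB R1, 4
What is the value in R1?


Register state trace:
  MOV R1, 16  → R1 = 16
  MUL R1, 2  → R1 = 16 * 2 = 32
  SUB R1, 4  → R1 = 32 - 4 = 28
  SUB R1, 4  → R1 = 28 - 4 = 24
  SUB R1, 4  → R1 = 24 - 4 = 20
Final: R1 = 20

20


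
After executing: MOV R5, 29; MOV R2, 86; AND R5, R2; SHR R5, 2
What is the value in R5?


Register state trace:
  MOV R5, 29  → R5 = 29 (0b00011101)
  MOV R2, 86  → R2 = 86 (0b01010110)
  AND R5, R2  → R5 = 29 AND 86 = 20 (0b00010100)
  SHR R5, 2  → R5 = 20 >> 2 = 5
Final: R5 = 5

5


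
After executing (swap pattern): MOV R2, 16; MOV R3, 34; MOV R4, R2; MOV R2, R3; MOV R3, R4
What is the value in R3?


Register state trace (swap pattern):
  MOV R2, 16  → R2 = 16
  MOV R3, 34  → R3 = 34
  MOV R4, R2  → R4 = 16  (save R2)
  MOV R2, R3  → R2 = 34  (R2 gets R3's value)
  MOV R3, R4  → R3 = 16  (R3 gets saved value)
Final: R3 = 16

16


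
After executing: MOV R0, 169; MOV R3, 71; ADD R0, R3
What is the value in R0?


Register state trace:
  MOV R0, 169  → R0 = 169
  MOV R3, 71  → R3 = 71
  ADD R0, R3  → R0 = 169 + 71 = 240
Final: R0 = 240

240


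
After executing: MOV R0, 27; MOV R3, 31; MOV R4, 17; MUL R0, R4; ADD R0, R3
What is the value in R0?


Register state trace:
  MOV R0, 27  → R0 = 27
  MOV R3, 31  → R3 = 31
  MOV R4, 17  → R4 = 17
  MUL R0, R4  → R0 = 27 * 17 = 459
  ADD R0, R3  → R0 = 459 + 31 = 490
Final: R0 = 490

490


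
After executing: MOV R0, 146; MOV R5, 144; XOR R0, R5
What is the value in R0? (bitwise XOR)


Register state trace:
  MOV R0, 146  → R0 = 146 (0b10010010)
  MOV R5, 144  → R5 = 144 (0b10010000)
  XOR R0, R5  → R0 = 146 XOR 144 = 2 (0b00000010)
Final: R0 = 2

2


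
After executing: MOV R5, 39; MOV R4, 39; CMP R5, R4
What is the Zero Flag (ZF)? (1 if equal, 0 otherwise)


Register state trace:
  MOV R5, 39  → R5 = 39
  MOV R4, 39  → R4 = 39
  CMP R5, R4  → computes 39 - 39 = 0
  Result is zero, so values are equal
ZF = 1

1


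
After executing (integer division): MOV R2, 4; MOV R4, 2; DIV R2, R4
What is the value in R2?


Register state trace:
  MOV R2, 4  → R2 = 4
  MOV R4, 2  → R4 = 2
  DIV R2, R4  → R2 = 4 // 2 = 2
Final: R2 = 2

2


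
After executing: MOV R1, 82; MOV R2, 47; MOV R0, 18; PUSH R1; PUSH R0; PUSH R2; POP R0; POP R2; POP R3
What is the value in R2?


Stack trace (top is rightmost):
  MOV R1, 82  → R1 = 82
  MOV R2, 47  → R2 = 47
  MOV R0, 18  → R0 = 18
  PUSH R1  → stack: [82]
  PUSH R0  → stack: [82, 18]
  PUSH R2  → stack: [82, 18, 47]
  POP R0  → R0 = 47, stack: [82, 18]
  POP R2  → R2 = 18, stack: [82]
  POP R3  → R3 = 82, stack: []
Final: R2 = 18

18


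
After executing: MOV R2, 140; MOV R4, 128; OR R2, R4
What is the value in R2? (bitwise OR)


Register state trace:
  MOV R2, 140  → R2 = 140 (0b10001100)
  MOV R4, 128  → R4 = 128 (0b10000000)
  OR R2, R4   → R2 = 140 OR 128 = 140 (0b10001100)
Final: R2 = 140

140


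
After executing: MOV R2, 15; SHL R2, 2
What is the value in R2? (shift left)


Register state trace:
  MOV R2, 15  → R2 = 15
  SHL R2, 2  → R2 = 15 << 2 = 15 * 2^2 = 60
Final: R2 = 60

60


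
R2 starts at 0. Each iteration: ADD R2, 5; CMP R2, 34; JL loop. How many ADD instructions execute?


Loop trace (R2 starts at 0, target 34, step 5):
  ADD #1: R2 = 0 + 5 = 5  → 5 < 34, loop
  ADD #2: R2 = 5 + 5 = 10  → 10 < 34, loop
  ADD #3: R2 = 10 + 5 = 15  → 15 < 34, loop
  ADD #4: R2 = 15 + 5 = 20  → 20 < 34, loop
  ADD #5: R2 = 20 + 5 = 25  → 25 < 34, loop
  ADD #6: R2 = 25 + 5 = 30  → 30 < 34, loop
  ADD #7: R2 = 30 + 5 = 35  → 35 >= 34, exit
Total ADD instructions: 7

7


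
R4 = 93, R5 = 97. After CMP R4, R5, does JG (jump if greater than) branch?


Trace:
  R4 = 93, R5 = 97
  CMP R4, R5  → compares 93 vs 97
  JG checks: is 93 greater than 97?
  93 < 97, so condition is false
Branch taken: No

No


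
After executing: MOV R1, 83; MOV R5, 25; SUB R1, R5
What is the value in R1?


Register state trace:
  MOV R1, 83  → R1 = 83
  MOV R5, 25  → R5 = 25
  SUB R1, R5  → R1 = 83 - 25 = 58
Final: R1 = 58

58


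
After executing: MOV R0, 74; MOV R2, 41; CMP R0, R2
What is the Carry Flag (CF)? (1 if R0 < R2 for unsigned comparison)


Register state trace:
  MOV R0, 74  → R0 = 74
  MOV R2, 41  → R2 = 41
  CMP R0, R2  → unsigned 74 - 41: no borrow
  74 >= 41, so CF = 0
CF = 0

0


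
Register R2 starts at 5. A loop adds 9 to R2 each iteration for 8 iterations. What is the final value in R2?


Starting value: R2 = 5
  Iter 1: R2 = 5 + 9 = 14
  Iter 2: R2 = 14 + 9 = 23
  Iter 3: R2 = 23 + 9 = 32
  Iter 4: R2 = 32 + 9 = 41
  Iter 5: R2 = 41 + 9 = 50
  Iter 6: R2 = 50 + 9 = 59
  Iter 7: R2 = 59 + 9 = 68
  Iter 8: R2 = 68 + 9 = 77
Final: R2 = 77

77


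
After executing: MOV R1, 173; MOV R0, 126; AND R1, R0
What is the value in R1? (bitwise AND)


Register state trace:
  MOV R1, 173  → R1 = 173 (0b10101101)
  MOV R0, 126  → R0 = 126 (0b01111110)
  AND R1, R0  → R1 = 173 AND 126 = 44 (0b00101100)
Final: R1 = 44

44


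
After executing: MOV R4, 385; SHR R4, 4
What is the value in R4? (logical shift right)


Register state trace:
  MOV R4, 385  → R4 = 385
  SHR R4, 4  → R4 = 385 >> 4 = 385 // 2^4 = 24
Final: R4 = 24

24


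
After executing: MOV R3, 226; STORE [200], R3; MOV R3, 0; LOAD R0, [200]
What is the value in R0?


Register and memory trace:
  MOV R3, 226  → R3 = 226
  STORE [200], R3  → mem[200] = 226
  MOV R3, 0  → R3 = 0
  LOAD R0, [200]  → R0 = mem[200] = 226
Final: R0 = 226

226


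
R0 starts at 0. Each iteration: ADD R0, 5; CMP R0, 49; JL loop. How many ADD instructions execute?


Loop trace (R0 starts at 0, target 49, step 5):
  ADD #1: R0 = 0 + 5 = 5  → 5 < 49, loop
  ADD #2: R0 = 5 + 5 = 10  → 10 < 49, loop
  ADD #3: R0 = 10 + 5 = 15  → 15 < 49, loop
  ADD #4: R0 = 15 + 5 = 20  → 20 < 49, loop
  ADD #5: R0 = 20 + 5 = 25  → 25 < 49, loop
  ADD #6: R0 = 25 + 5 = 30  → 30 < 49, loop
  ADD #7: R0 = 30 + 5 = 35  → 35 < 49, loop
  ADD #8: R0 = 35 + 5 = 40  → 40 < 49, loop
  ADD #9: R0 = 40 + 5 = 45  → 45 < 49, loop
  ADD #10: R0 = 45 + 5 = 50  → 50 >= 49, exit
Total ADD instructions: 10

10


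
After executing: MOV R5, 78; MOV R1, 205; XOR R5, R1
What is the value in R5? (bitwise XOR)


Register state trace:
  MOV R5, 78  → R5 = 78 (0b01001110)
  MOV R1, 205  → R1 = 205 (0b11001101)
  XOR R5, R1  → R5 = 78 XOR 205 = 131 (0b10000011)
Final: R5 = 131

131


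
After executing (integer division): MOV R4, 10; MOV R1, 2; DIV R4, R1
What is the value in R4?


Register state trace:
  MOV R4, 10  → R4 = 10
  MOV R1, 2  → R1 = 2
  DIV R4, R1  → R4 = 10 // 2 = 5
Final: R4 = 5

5


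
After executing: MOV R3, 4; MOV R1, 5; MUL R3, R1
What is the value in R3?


Register state trace:
  MOV R3, 4  → R3 = 4
  MOV R1, 5  → R1 = 5
  MUL R3, R1  → R3 = 4 * 5 = 20
Final: R3 = 20

20


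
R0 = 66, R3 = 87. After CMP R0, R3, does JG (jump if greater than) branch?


Trace:
  R0 = 66, R3 = 87
  CMP R0, R3  → compares 66 vs 87
  JG checks: is 66 greater than 87?
  66 < 87, so condition is false
Branch taken: No

No


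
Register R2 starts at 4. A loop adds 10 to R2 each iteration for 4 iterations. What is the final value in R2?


Starting value: R2 = 4
  Iter 1: R2 = 4 + 10 = 14
  Iter 2: R2 = 14 + 10 = 24
  Iter 3: R2 = 24 + 10 = 34
  Iter 4: R2 = 34 + 10 = 44
Final: R2 = 44

44


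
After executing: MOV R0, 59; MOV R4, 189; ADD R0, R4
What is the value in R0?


Register state trace:
  MOV R0, 59  → R0 = 59
  MOV R4, 189  → R4 = 189
  ADD R0, R4  → R0 = 59 + 189 = 248
Final: R0 = 248

248


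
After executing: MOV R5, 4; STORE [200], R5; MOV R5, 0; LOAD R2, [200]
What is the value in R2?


Register and memory trace:
  MOV R5, 4  → R5 = 4
  STORE [200], R5  → mem[200] = 4
  MOV R5, 0  → R5 = 0
  LOAD R2, [200]  → R2 = mem[200] = 4
Final: R2 = 4

4


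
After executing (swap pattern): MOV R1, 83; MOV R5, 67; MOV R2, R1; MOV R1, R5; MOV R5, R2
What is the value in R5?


Register state trace (swap pattern):
  MOV R1, 83  → R1 = 83
  MOV R5, 67  → R5 = 67
  MOV R2, R1  → R2 = 83  (save R1)
  MOV R1, R5  → R1 = 67  (R1 gets R5's value)
  MOV R5, R2  → R5 = 83  (R5 gets saved value)
Final: R5 = 83

83


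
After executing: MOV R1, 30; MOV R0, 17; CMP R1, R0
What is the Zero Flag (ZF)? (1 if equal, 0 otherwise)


Register state trace:
  MOV R1, 30  → R1 = 30
  MOV R0, 17  → R0 = 17
  CMP R1, R0  → computes 30 - 17 = 13
  Result is nonzero, so values are not equal
ZF = 0

0


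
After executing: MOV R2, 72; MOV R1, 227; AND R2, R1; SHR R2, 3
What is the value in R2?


Register state trace:
  MOV R2, 72  → R2 = 72 (0b01001000)
  MOV R1, 227  → R1 = 227 (0b11100011)
  AND R2, R1  → R2 = 72 AND 227 = 64 (0b01000000)
  SHR R2, 3  → R2 = 64 >> 3 = 8
Final: R2 = 8

8


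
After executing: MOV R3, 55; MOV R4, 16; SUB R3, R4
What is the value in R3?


Register state trace:
  MOV R3, 55  → R3 = 55
  MOV R4, 16  → R4 = 16
  SUB R3, R4  → R3 = 55 - 16 = 39
Final: R3 = 39

39


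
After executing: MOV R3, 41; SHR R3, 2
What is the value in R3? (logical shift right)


Register state trace:
  MOV R3, 41  → R3 = 41
  SHR R3, 2  → R3 = 41 >> 2 = 41 // 2^2 = 10
Final: R3 = 10

10


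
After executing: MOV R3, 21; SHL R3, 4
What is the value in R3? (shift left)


Register state trace:
  MOV R3, 21  → R3 = 21
  SHL R3, 4  → R3 = 21 << 4 = 21 * 2^4 = 336
Final: R3 = 336

336


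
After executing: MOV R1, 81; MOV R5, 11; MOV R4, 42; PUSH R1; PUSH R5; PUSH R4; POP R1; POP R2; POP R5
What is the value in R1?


Stack trace (top is rightmost):
  MOV R1, 81  → R1 = 81
  MOV R5, 11  → R5 = 11
  MOV R4, 42  → R4 = 42
  PUSH R1  → stack: [81]
  PUSH R5  → stack: [81, 11]
  PUSH R4  → stack: [81, 11, 42]
  POP R1  → R1 = 42, stack: [81, 11]
  POP R2  → R2 = 11, stack: [81]
  POP R5  → R5 = 81, stack: []
Final: R1 = 42

42


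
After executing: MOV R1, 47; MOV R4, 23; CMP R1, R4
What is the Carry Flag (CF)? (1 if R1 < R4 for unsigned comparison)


Register state trace:
  MOV R1, 47  → R1 = 47
  MOV R4, 23  → R4 = 23
  CMP R1, R4  → unsigned 47 - 23: no borrow
  47 >= 23, so CF = 0
CF = 0

0


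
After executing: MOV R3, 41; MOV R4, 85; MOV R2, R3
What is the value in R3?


Register state trace:
  MOV R3, 41  → R3 = 41
  MOV R4, 85  → R4 = 85
  MOV R2, R3  → R2 = 41
Final: R3 = 41

41


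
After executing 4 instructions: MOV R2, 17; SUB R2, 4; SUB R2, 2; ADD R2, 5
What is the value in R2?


Register state trace:
  MOV R2, 17  → R2 = 17
  SUB R2, 4  → R2 = 17 - 4 = 13
  SUB R2, 2  → R2 = 13 - 2 = 11
  ADD R2, 5  → R2 = 11 + 5 = 16
Final: R2 = 16

16


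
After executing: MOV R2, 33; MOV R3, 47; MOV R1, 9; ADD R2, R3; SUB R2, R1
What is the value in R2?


Register state trace:
  MOV R2, 33  → R2 = 33
  MOV R3, 47  → R3 = 47
  MOV R1, 9  → R1 = 9
  ADD R2, R3  → R2 = 33 + 47 = 80
  SUB R2, R1  → R2 = 80 - 9 = 71
Final: R2 = 71

71


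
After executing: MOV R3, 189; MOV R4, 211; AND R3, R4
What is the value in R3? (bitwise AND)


Register state trace:
  MOV R3, 189  → R3 = 189 (0b10111101)
  MOV R4, 211  → R4 = 211 (0b11010011)
  AND R3, R4  → R3 = 189 AND 211 = 145 (0b10010001)
Final: R3 = 145

145


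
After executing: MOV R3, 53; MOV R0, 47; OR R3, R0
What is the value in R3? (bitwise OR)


Register state trace:
  MOV R3, 53  → R3 = 53 (0b00110101)
  MOV R0, 47  → R0 = 47 (0b00101111)
  OR R3, R0   → R3 = 53 OR 47 = 63 (0b00111111)
Final: R3 = 63

63


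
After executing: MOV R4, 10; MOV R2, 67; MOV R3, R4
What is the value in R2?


Register state trace:
  MOV R4, 10  → R4 = 10
  MOV R2, 67  → R2 = 67
  MOV R3, R4  → R3 = 10
Final: R2 = 67

67


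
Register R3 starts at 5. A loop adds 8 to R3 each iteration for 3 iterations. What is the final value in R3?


Starting value: R3 = 5
  Iter 1: R3 = 5 + 8 = 13
  Iter 2: R3 = 13 + 8 = 21
  Iter 3: R3 = 21 + 8 = 29
Final: R3 = 29

29


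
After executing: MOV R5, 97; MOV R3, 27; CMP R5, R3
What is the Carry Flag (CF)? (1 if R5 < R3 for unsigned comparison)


Register state trace:
  MOV R5, 97  → R5 = 97
  MOV R3, 27  → R3 = 27
  CMP R5, R3  → unsigned 97 - 27: no borrow
  97 >= 27, so CF = 0
CF = 0

0


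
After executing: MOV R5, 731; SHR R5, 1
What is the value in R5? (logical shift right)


Register state trace:
  MOV R5, 731  → R5 = 731
  SHR R5, 1  → R5 = 731 >> 1 = 731 // 2^1 = 365
Final: R5 = 365

365


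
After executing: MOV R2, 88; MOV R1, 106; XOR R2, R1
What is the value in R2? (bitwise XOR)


Register state trace:
  MOV R2, 88  → R2 = 88 (0b01011000)
  MOV R1, 106  → R1 = 106 (0b01101010)
  XOR R2, R1  → R2 = 88 XOR 106 = 50 (0b00110010)
Final: R2 = 50

50


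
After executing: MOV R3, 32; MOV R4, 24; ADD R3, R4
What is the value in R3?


Register state trace:
  MOV R3, 32  → R3 = 32
  MOV R4, 24  → R4 = 24
  ADD R3, R4  → R3 = 32 + 24 = 56
Final: R3 = 56

56


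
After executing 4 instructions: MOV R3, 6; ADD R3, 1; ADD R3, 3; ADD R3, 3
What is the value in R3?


Register state trace:
  MOV R3, 6  → R3 = 6
  ADD R3, 1  → R3 = 6 + 1 = 7
  ADD R3, 3  → R3 = 7 + 3 = 10
  ADD R3, 3  → R3 = 10 + 3 = 13
Final: R3 = 13

13


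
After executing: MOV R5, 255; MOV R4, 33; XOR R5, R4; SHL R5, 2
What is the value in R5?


Register state trace:
  MOV R5, 255  → R5 = 255 (0b11111111)
  MOV R4, 33  → R4 = 33 (0b00100001)
  XOR R5, R4  → R5 = 255 XOR 33 = 222 (0b11011110)
  SHL R5, 2  → R5 = 222 << 2 = 888
Final: R5 = 888

888


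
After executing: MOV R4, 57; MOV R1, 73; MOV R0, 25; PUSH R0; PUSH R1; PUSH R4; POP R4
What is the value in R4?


Stack trace (top is rightmost):
  MOV R4, 57  → R4 = 57
  MOV R1, 73  → R1 = 73
  MOV R0, 25  → R0 = 25
  PUSH R0  → stack: [25]
  PUSH R1  → stack: [25, 73]
  PUSH R4  → stack: [25, 73, 57]
  POP R4  → R4 = 57, stack: [25, 73]
Final: R4 = 57

57


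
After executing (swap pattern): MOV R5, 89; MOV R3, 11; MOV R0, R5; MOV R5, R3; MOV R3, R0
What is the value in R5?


Register state trace (swap pattern):
  MOV R5, 89  → R5 = 89
  MOV R3, 11  → R3 = 11
  MOV R0, R5  → R0 = 89  (save R5)
  MOV R5, R3  → R5 = 11  (R5 gets R3's value)
  MOV R3, R0  → R3 = 89  (R3 gets saved value)
Final: R5 = 11

11


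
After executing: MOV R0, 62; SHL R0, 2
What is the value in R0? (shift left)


Register state trace:
  MOV R0, 62  → R0 = 62
  SHL R0, 2  → R0 = 62 << 2 = 62 * 2^2 = 248
Final: R0 = 248

248


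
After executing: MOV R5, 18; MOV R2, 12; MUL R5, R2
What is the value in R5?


Register state trace:
  MOV R5, 18  → R5 = 18
  MOV R2, 12  → R2 = 12
  MUL R5, R2  → R5 = 18 * 12 = 216
Final: R5 = 216

216


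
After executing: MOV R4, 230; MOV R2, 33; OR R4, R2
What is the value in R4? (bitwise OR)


Register state trace:
  MOV R4, 230  → R4 = 230 (0b11100110)
  MOV R2, 33  → R2 = 33 (0b00100001)
  OR R4, R2   → R4 = 230 OR 33 = 231 (0b11100111)
Final: R4 = 231

231


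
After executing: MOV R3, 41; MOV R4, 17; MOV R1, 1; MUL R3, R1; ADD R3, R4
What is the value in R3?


Register state trace:
  MOV R3, 41  → R3 = 41
  MOV R4, 17  → R4 = 17
  MOV R1, 1  → R1 = 1
  MUL R3, R1  → R3 = 41 * 1 = 41
  ADD R3, R4  → R3 = 41 + 17 = 58
Final: R3 = 58

58


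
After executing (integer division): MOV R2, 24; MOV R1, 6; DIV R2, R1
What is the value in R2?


Register state trace:
  MOV R2, 24  → R2 = 24
  MOV R1, 6  → R1 = 6
  DIV R2, R1  → R2 = 24 // 6 = 4
Final: R2 = 4

4


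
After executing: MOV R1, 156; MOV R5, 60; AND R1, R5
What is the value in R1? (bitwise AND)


Register state trace:
  MOV R1, 156  → R1 = 156 (0b10011100)
  MOV R5, 60  → R5 = 60 (0b00111100)
  AND R1, R5  → R1 = 156 AND 60 = 28 (0b00011100)
Final: R1 = 28

28


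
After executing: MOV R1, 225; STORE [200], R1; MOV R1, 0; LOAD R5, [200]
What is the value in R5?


Register and memory trace:
  MOV R1, 225  → R1 = 225
  STORE [200], R1  → mem[200] = 225
  MOV R1, 0  → R1 = 0
  LOAD R5, [200]  → R5 = mem[200] = 225
Final: R5 = 225

225


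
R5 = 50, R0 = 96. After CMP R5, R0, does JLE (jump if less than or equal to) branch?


Trace:
  R5 = 50, R0 = 96
  CMP R5, R0  → compares 50 vs 96
  JLE checks: is 50 less than or equal to 96?
  50 < 96, so condition is true
Branch taken: Yes

Yes


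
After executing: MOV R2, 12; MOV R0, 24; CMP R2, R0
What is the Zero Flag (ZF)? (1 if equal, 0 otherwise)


Register state trace:
  MOV R2, 12  → R2 = 12
  MOV R0, 24  → R0 = 24
  CMP R2, R0  → computes 12 - 24 = -12
  Result is nonzero, so values are not equal
ZF = 0

0


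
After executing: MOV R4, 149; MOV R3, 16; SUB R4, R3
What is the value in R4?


Register state trace:
  MOV R4, 149  → R4 = 149
  MOV R3, 16  → R3 = 16
  SUB R4, R3  → R4 = 149 - 16 = 133
Final: R4 = 133

133


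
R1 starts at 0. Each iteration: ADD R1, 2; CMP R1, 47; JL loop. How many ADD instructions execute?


Loop trace (R1 starts at 0, target 47, step 2):
  ADD #1: R1 = 0 + 2 = 2  → 2 < 47, loop
  ADD #2: R1 = 2 + 2 = 4  → 4 < 47, loop
  ADD #3: R1 = 4 + 2 = 6  → 6 < 47, loop
  ADD #4: R1 = 6 + 2 = 8  → 8 < 47, loop
  ADD #5: R1 = 8 + 2 = 10  → 10 < 47, loop
  ADD #6: R1 = 10 + 2 = 12  → 12 < 47, loop
  ADD #7: R1 = 12 + 2 = 14  → 14 < 47, loop
  ADD #8: R1 = 14 + 2 = 16  → 16 < 47, loop
  ADD #9: R1 = 16 + 2 = 18  → 18 < 47, loop
  ADD #10: R1 = 18 + 2 = 20  → 20 < 47, loop
  ADD #11: R1 = 20 + 2 = 22  → 22 < 47, loop
  ADD #12: R1 = 22 + 2 = 24  → 24 < 47, loop
  ADD #13: R1 = 24 + 2 = 26  → 26 < 47, loop
  ADD #14: R1 = 26 + 2 = 28  → 28 < 47, loop
  ADD #15: R1 = 28 + 2 = 30  → 30 < 47, loop
  ADD #16: R1 = 30 + 2 = 32  → 32 < 47, loop
  ADD #17: R1 = 32 + 2 = 34  → 34 < 47, loop
  ADD #18: R1 = 34 + 2 = 36  → 36 < 47, loop
  ADD #19: R1 = 36 + 2 = 38  → 38 < 47, loop
  ADD #20: R1 = 38 + 2 = 40  → 40 < 47, loop
  ADD #21: R1 = 40 + 2 = 42  → 42 < 47, loop
  ADD #22: R1 = 42 + 2 = 44  → 44 < 47, loop
  ADD #23: R1 = 44 + 2 = 46  → 46 < 47, loop
  ADD #24: R1 = 46 + 2 = 48  → 48 >= 47, exit
Total ADD instructions: 24

24


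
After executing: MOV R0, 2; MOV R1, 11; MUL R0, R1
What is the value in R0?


Register state trace:
  MOV R0, 2  → R0 = 2
  MOV R1, 11  → R1 = 11
  MUL R0, R1  → R0 = 2 * 11 = 22
Final: R0 = 22

22


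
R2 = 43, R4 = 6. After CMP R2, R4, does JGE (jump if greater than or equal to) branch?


Trace:
  R2 = 43, R4 = 6
  CMP R2, R4  → compares 43 vs 6
  JGE checks: is 43 greater than or equal to 6?
  43 > 6, so condition is true
Branch taken: Yes

Yes


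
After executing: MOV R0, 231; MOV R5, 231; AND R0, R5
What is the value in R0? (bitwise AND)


Register state trace:
  MOV R0, 231  → R0 = 231 (0b11100111)
  MOV R5, 231  → R5 = 231 (0b11100111)
  AND R0, R5  → R0 = 231 AND 231 = 231 (0b11100111)
Final: R0 = 231

231


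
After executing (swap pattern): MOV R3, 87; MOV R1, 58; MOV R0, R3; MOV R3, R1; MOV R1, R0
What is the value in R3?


Register state trace (swap pattern):
  MOV R3, 87  → R3 = 87
  MOV R1, 58  → R1 = 58
  MOV R0, R3  → R0 = 87  (save R3)
  MOV R3, R1  → R3 = 58  (R3 gets R1's value)
  MOV R1, R0  → R1 = 87  (R1 gets saved value)
Final: R3 = 58

58


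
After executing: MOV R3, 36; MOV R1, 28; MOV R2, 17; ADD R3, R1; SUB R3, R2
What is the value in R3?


Register state trace:
  MOV R3, 36  → R3 = 36
  MOV R1, 28  → R1 = 28
  MOV R2, 17  → R2 = 17
  ADD R3, R1  → R3 = 36 + 28 = 64
  SUB R3, R2  → R3 = 64 - 17 = 47
Final: R3 = 47

47


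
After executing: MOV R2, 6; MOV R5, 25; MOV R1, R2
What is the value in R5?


Register state trace:
  MOV R2, 6  → R2 = 6
  MOV R5, 25  → R5 = 25
  MOV R1, R2  → R1 = 6
Final: R5 = 25

25


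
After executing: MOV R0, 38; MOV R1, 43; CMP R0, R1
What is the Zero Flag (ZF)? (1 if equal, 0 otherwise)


Register state trace:
  MOV R0, 38  → R0 = 38
  MOV R1, 43  → R1 = 43
  CMP R0, R1  → computes 38 - 43 = -5
  Result is nonzero, so values are not equal
ZF = 0

0


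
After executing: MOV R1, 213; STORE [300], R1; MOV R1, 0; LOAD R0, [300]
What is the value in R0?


Register and memory trace:
  MOV R1, 213  → R1 = 213
  STORE [300], R1  → mem[300] = 213
  MOV R1, 0  → R1 = 0
  LOAD R0, [300]  → R0 = mem[300] = 213
Final: R0 = 213

213


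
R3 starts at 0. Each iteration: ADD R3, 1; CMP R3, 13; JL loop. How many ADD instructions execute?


Loop trace (R3 starts at 0, target 13, step 1):
  ADD #1: R3 = 0 + 1 = 1  → 1 < 13, loop
  ADD #2: R3 = 1 + 1 = 2  → 2 < 13, loop
  ADD #3: R3 = 2 + 1 = 3  → 3 < 13, loop
  ADD #4: R3 = 3 + 1 = 4  → 4 < 13, loop
  ADD #5: R3 = 4 + 1 = 5  → 5 < 13, loop
  ADD #6: R3 = 5 + 1 = 6  → 6 < 13, loop
  ADD #7: R3 = 6 + 1 = 7  → 7 < 13, loop
  ADD #8: R3 = 7 + 1 = 8  → 8 < 13, loop
  ADD #9: R3 = 8 + 1 = 9  → 9 < 13, loop
  ADD #10: R3 = 9 + 1 = 10  → 10 < 13, loop
  ADD #11: R3 = 10 + 1 = 11  → 11 < 13, loop
  ADD #12: R3 = 11 + 1 = 12  → 12 < 13, loop
  ADD #13: R3 = 12 + 1 = 13  → 13 >= 13, exit
Total ADD instructions: 13

13


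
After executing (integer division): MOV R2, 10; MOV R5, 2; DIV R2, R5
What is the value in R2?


Register state trace:
  MOV R2, 10  → R2 = 10
  MOV R5, 2  → R5 = 2
  DIV R2, R5  → R2 = 10 // 2 = 5
Final: R2 = 5

5


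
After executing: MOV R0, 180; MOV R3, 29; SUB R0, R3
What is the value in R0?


Register state trace:
  MOV R0, 180  → R0 = 180
  MOV R3, 29  → R3 = 29
  SUB R0, R3  → R0 = 180 - 29 = 151
Final: R0 = 151

151


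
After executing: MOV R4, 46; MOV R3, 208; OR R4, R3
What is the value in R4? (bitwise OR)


Register state trace:
  MOV R4, 46  → R4 = 46 (0b00101110)
  MOV R3, 208  → R3 = 208 (0b11010000)
  OR R4, R3   → R4 = 46 OR 208 = 254 (0b11111110)
Final: R4 = 254

254


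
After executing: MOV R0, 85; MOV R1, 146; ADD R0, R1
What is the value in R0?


Register state trace:
  MOV R0, 85  → R0 = 85
  MOV R1, 146  → R1 = 146
  ADD R0, R1  → R0 = 85 + 146 = 231
Final: R0 = 231

231


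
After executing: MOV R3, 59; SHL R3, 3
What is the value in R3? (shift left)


Register state trace:
  MOV R3, 59  → R3 = 59
  SHL R3, 3  → R3 = 59 << 3 = 59 * 2^3 = 472
Final: R3 = 472

472


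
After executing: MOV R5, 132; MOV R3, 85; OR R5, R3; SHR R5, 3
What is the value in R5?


Register state trace:
  MOV R5, 132  → R5 = 132 (0b10000100)
  MOV R3, 85  → R3 = 85 (0b01010101)
  OR R5, R3  → R5 = 132 OR 85 = 213 (0b11010101)
  SHR R5, 3  → R5 = 213 >> 3 = 26
Final: R5 = 26

26


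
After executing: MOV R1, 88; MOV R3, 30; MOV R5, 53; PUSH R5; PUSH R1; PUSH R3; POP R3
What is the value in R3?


Stack trace (top is rightmost):
  MOV R1, 88  → R1 = 88
  MOV R3, 30  → R3 = 30
  MOV R5, 53  → R5 = 53
  PUSH R5  → stack: [53]
  PUSH R1  → stack: [53, 88]
  PUSH R3  → stack: [53, 88, 30]
  POP R3  → R3 = 30, stack: [53, 88]
Final: R3 = 30

30


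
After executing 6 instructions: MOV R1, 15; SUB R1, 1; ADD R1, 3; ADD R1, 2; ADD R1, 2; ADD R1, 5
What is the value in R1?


Register state trace:
  MOV R1, 15  → R1 = 15
  SUB R1, 1  → R1 = 15 - 1 = 14
  ADD R1, 3  → R1 = 14 + 3 = 17
  ADD R1, 2  → R1 = 17 + 2 = 19
  ADD R1, 2  → R1 = 19 + 2 = 21
  ADD R1, 5  → R1 = 21 + 5 = 26
Final: R1 = 26

26


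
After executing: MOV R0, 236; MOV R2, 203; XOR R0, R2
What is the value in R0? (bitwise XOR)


Register state trace:
  MOV R0, 236  → R0 = 236 (0b11101100)
  MOV R2, 203  → R2 = 203 (0b11001011)
  XOR R0, R2  → R0 = 236 XOR 203 = 39 (0b00100111)
Final: R0 = 39

39


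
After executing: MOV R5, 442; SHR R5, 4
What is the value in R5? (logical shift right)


Register state trace:
  MOV R5, 442  → R5 = 442
  SHR R5, 4  → R5 = 442 >> 4 = 442 // 2^4 = 27
Final: R5 = 27

27


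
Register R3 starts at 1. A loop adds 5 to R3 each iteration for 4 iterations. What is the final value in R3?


Starting value: R3 = 1
  Iter 1: R3 = 1 + 5 = 6
  Iter 2: R3 = 6 + 5 = 11
  Iter 3: R3 = 11 + 5 = 16
  Iter 4: R3 = 16 + 5 = 21
Final: R3 = 21

21


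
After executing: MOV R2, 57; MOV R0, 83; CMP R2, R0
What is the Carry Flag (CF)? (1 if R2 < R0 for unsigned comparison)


Register state trace:
  MOV R2, 57  → R2 = 57
  MOV R0, 83  → R0 = 83
  CMP R2, R0  → unsigned 57 - 83: borrow occurs
  57 < 83, so CF = 1
CF = 1

1


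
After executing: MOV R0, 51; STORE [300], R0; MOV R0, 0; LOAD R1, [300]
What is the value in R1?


Register and memory trace:
  MOV R0, 51  → R0 = 51
  STORE [300], R0  → mem[300] = 51
  MOV R0, 0  → R0 = 0
  LOAD R1, [300]  → R1 = mem[300] = 51
Final: R1 = 51

51


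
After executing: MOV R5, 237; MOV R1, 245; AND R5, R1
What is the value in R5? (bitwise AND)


Register state trace:
  MOV R5, 237  → R5 = 237 (0b11101101)
  MOV R1, 245  → R1 = 245 (0b11110101)
  AND R5, R1  → R5 = 237 AND 245 = 229 (0b11100101)
Final: R5 = 229

229


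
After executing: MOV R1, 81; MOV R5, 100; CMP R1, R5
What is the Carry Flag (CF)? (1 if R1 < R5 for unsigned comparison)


Register state trace:
  MOV R1, 81  → R1 = 81
  MOV R5, 100  → R5 = 100
  CMP R1, R5  → unsigned 81 - 100: borrow occurs
  81 < 100, so CF = 1
CF = 1

1


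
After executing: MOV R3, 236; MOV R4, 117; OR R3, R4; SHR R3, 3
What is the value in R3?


Register state trace:
  MOV R3, 236  → R3 = 236 (0b11101100)
  MOV R4, 117  → R4 = 117 (0b01110101)
  OR R3, R4  → R3 = 236 OR 117 = 253 (0b11111101)
  SHR R3, 3  → R3 = 253 >> 3 = 31
Final: R3 = 31

31


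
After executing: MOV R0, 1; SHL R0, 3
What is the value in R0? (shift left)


Register state trace:
  MOV R0, 1  → R0 = 1
  SHL R0, 3  → R0 = 1 << 3 = 1 * 2^3 = 8
Final: R0 = 8

8


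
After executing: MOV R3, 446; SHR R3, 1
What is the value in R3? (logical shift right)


Register state trace:
  MOV R3, 446  → R3 = 446
  SHR R3, 1  → R3 = 446 >> 1 = 446 // 2^1 = 223
Final: R3 = 223

223


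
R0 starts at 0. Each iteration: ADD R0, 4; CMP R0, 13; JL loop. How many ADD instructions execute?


Loop trace (R0 starts at 0, target 13, step 4):
  ADD #1: R0 = 0 + 4 = 4  → 4 < 13, loop
  ADD #2: R0 = 4 + 4 = 8  → 8 < 13, loop
  ADD #3: R0 = 8 + 4 = 12  → 12 < 13, loop
  ADD #4: R0 = 12 + 4 = 16  → 16 >= 13, exit
Total ADD instructions: 4

4


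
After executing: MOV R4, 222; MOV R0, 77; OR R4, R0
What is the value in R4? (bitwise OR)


Register state trace:
  MOV R4, 222  → R4 = 222 (0b11011110)
  MOV R0, 77  → R0 = 77 (0b01001101)
  OR R4, R0   → R4 = 222 OR 77 = 223 (0b11011111)
Final: R4 = 223

223


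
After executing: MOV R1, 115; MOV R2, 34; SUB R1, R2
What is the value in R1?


Register state trace:
  MOV R1, 115  → R1 = 115
  MOV R2, 34  → R2 = 34
  SUB R1, R2  → R1 = 115 - 34 = 81
Final: R1 = 81

81


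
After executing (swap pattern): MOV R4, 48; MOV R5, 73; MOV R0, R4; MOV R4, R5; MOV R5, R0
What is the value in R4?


Register state trace (swap pattern):
  MOV R4, 48  → R4 = 48
  MOV R5, 73  → R5 = 73
  MOV R0, R4  → R0 = 48  (save R4)
  MOV R4, R5  → R4 = 73  (R4 gets R5's value)
  MOV R5, R0  → R5 = 48  (R5 gets saved value)
Final: R4 = 73

73


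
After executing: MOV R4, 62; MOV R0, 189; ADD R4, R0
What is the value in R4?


Register state trace:
  MOV R4, 62  → R4 = 62
  MOV R0, 189  → R0 = 189
  ADD R4, R0  → R4 = 62 + 189 = 251
Final: R4 = 251

251


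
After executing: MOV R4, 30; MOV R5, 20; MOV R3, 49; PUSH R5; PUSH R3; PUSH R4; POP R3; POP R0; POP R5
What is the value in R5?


Stack trace (top is rightmost):
  MOV R4, 30  → R4 = 30
  MOV R5, 20  → R5 = 20
  MOV R3, 49  → R3 = 49
  PUSH R5  → stack: [20]
  PUSH R3  → stack: [20, 49]
  PUSH R4  → stack: [20, 49, 30]
  POP R3  → R3 = 30, stack: [20, 49]
  POP R0  → R0 = 49, stack: [20]
  POP R5  → R5 = 20, stack: []
Final: R5 = 20

20


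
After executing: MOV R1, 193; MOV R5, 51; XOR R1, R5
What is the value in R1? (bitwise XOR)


Register state trace:
  MOV R1, 193  → R1 = 193 (0b11000001)
  MOV R5, 51  → R5 = 51 (0b00110011)
  XOR R1, R5  → R1 = 193 XOR 51 = 242 (0b11110010)
Final: R1 = 242

242


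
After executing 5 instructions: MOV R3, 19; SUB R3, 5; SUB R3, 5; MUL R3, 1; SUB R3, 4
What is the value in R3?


Register state trace:
  MOV R3, 19  → R3 = 19
  SUB R3, 5  → R3 = 19 - 5 = 14
  SUB R3, 5  → R3 = 14 - 5 = 9
  MUL R3, 1  → R3 = 9 * 1 = 9
  SUB R3, 4  → R3 = 9 - 4 = 5
Final: R3 = 5

5


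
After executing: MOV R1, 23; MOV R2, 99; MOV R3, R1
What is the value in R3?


Register state trace:
  MOV R1, 23  → R1 = 23
  MOV R2, 99  → R2 = 99
  MOV R3, R1  → R3 = 23
Final: R3 = 23

23


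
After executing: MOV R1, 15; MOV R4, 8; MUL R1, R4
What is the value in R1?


Register state trace:
  MOV R1, 15  → R1 = 15
  MOV R4, 8  → R4 = 8
  MUL R1, R4  → R1 = 15 * 8 = 120
Final: R1 = 120

120


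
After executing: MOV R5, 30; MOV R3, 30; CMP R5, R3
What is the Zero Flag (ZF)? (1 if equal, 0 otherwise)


Register state trace:
  MOV R5, 30  → R5 = 30
  MOV R3, 30  → R3 = 30
  CMP R5, R3  → computes 30 - 30 = 0
  Result is zero, so values are equal
ZF = 1

1


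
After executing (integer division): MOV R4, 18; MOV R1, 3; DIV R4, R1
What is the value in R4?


Register state trace:
  MOV R4, 18  → R4 = 18
  MOV R1, 3  → R1 = 3
  DIV R4, R1  → R4 = 18 // 3 = 6
Final: R4 = 6

6


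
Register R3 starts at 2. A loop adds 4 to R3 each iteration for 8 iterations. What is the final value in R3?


Starting value: R3 = 2
  Iter 1: R3 = 2 + 4 = 6
  Iter 2: R3 = 6 + 4 = 10
  Iter 3: R3 = 10 + 4 = 14
  Iter 4: R3 = 14 + 4 = 18
  Iter 5: R3 = 18 + 4 = 22
  Iter 6: R3 = 22 + 4 = 26
  Iter 7: R3 = 26 + 4 = 30
  Iter 8: R3 = 30 + 4 = 34
Final: R3 = 34

34


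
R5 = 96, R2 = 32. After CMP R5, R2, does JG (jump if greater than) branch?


Trace:
  R5 = 96, R2 = 32
  CMP R5, R2  → compares 96 vs 32
  JG checks: is 96 greater than 32?
  96 > 32, so condition is true
Branch taken: Yes

Yes


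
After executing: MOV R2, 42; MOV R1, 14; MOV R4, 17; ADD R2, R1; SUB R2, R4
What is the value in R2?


Register state trace:
  MOV R2, 42  → R2 = 42
  MOV R1, 14  → R1 = 14
  MOV R4, 17  → R4 = 17
  ADD R2, R1  → R2 = 42 + 14 = 56
  SUB R2, R4  → R2 = 56 - 17 = 39
Final: R2 = 39

39


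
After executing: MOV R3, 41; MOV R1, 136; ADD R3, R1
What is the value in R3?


Register state trace:
  MOV R3, 41  → R3 = 41
  MOV R1, 136  → R1 = 136
  ADD R3, R1  → R3 = 41 + 136 = 177
Final: R3 = 177

177


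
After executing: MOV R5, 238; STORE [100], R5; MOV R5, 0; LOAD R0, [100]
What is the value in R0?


Register and memory trace:
  MOV R5, 238  → R5 = 238
  STORE [100], R5  → mem[100] = 238
  MOV R5, 0  → R5 = 0
  LOAD R0, [100]  → R0 = mem[100] = 238
Final: R0 = 238

238


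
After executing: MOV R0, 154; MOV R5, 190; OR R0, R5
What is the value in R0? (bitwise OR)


Register state trace:
  MOV R0, 154  → R0 = 154 (0b10011010)
  MOV R5, 190  → R5 = 190 (0b10111110)
  OR R0, R5   → R0 = 154 OR 190 = 190 (0b10111110)
Final: R0 = 190

190


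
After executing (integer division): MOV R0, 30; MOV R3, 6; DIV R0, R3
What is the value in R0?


Register state trace:
  MOV R0, 30  → R0 = 30
  MOV R3, 6  → R3 = 6
  DIV R0, R3  → R0 = 30 // 6 = 5
Final: R0 = 5

5


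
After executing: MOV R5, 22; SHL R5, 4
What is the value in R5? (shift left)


Register state trace:
  MOV R5, 22  → R5 = 22
  SHL R5, 4  → R5 = 22 << 4 = 22 * 2^4 = 352
Final: R5 = 352

352


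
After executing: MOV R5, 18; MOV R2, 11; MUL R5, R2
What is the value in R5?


Register state trace:
  MOV R5, 18  → R5 = 18
  MOV R2, 11  → R2 = 11
  MUL R5, R2  → R5 = 18 * 11 = 198
Final: R5 = 198

198


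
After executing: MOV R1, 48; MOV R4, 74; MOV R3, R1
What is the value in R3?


Register state trace:
  MOV R1, 48  → R1 = 48
  MOV R4, 74  → R4 = 74
  MOV R3, R1  → R3 = 48
Final: R3 = 48

48


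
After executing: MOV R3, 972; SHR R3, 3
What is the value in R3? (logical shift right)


Register state trace:
  MOV R3, 972  → R3 = 972
  SHR R3, 3  → R3 = 972 >> 3 = 972 // 2^3 = 121
Final: R3 = 121

121


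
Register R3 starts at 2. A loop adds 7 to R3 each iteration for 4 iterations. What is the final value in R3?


Starting value: R3 = 2
  Iter 1: R3 = 2 + 7 = 9
  Iter 2: R3 = 9 + 7 = 16
  Iter 3: R3 = 16 + 7 = 23
  Iter 4: R3 = 23 + 7 = 30
Final: R3 = 30

30


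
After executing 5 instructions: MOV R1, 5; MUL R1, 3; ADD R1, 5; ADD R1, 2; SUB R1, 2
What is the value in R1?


Register state trace:
  MOV R1, 5  → R1 = 5
  MUL R1, 3  → R1 = 5 * 3 = 15
  ADD R1, 5  → R1 = 15 + 5 = 20
  ADD R1, 2  → R1 = 20 + 2 = 22
  SUB R1, 2  → R1 = 22 - 2 = 20
Final: R1 = 20

20


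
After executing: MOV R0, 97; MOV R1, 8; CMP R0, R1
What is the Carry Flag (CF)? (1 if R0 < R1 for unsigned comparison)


Register state trace:
  MOV R0, 97  → R0 = 97
  MOV R1, 8  → R1 = 8
  CMP R0, R1  → unsigned 97 - 8: no borrow
  97 >= 8, so CF = 0
CF = 0

0


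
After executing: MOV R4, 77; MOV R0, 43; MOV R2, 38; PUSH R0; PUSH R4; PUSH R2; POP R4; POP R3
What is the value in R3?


Stack trace (top is rightmost):
  MOV R4, 77  → R4 = 77
  MOV R0, 43  → R0 = 43
  MOV R2, 38  → R2 = 38
  PUSH R0  → stack: [43]
  PUSH R4  → stack: [43, 77]
  PUSH R2  → stack: [43, 77, 38]
  POP R4  → R4 = 38, stack: [43, 77]
  POP R3  → R3 = 77, stack: [43]
Final: R3 = 77

77


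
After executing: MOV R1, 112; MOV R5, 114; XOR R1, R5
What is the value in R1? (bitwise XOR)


Register state trace:
  MOV R1, 112  → R1 = 112 (0b01110000)
  MOV R5, 114  → R5 = 114 (0b01110010)
  XOR R1, R5  → R1 = 112 XOR 114 = 2 (0b00000010)
Final: R1 = 2

2


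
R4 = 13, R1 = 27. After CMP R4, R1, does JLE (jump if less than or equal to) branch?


Trace:
  R4 = 13, R1 = 27
  CMP R4, R1  → compares 13 vs 27
  JLE checks: is 13 less than or equal to 27?
  13 < 27, so condition is true
Branch taken: Yes

Yes


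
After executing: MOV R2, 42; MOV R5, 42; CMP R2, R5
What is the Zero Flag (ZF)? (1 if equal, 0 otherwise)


Register state trace:
  MOV R2, 42  → R2 = 42
  MOV R5, 42  → R5 = 42
  CMP R2, R5  → computes 42 - 42 = 0
  Result is zero, so values are equal
ZF = 1

1


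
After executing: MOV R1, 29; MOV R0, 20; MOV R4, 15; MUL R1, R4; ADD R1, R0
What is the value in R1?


Register state trace:
  MOV R1, 29  → R1 = 29
  MOV R0, 20  → R0 = 20
  MOV R4, 15  → R4 = 15
  MUL R1, R4  → R1 = 29 * 15 = 435
  ADD R1, R0  → R1 = 435 + 20 = 455
Final: R1 = 455

455


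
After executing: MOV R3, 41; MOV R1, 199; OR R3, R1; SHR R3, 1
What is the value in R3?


Register state trace:
  MOV R3, 41  → R3 = 41 (0b00101001)
  MOV R1, 199  → R1 = 199 (0b11000111)
  OR R3, R1  → R3 = 41 OR 199 = 239 (0b11101111)
  SHR R3, 1  → R3 = 239 >> 1 = 119
Final: R3 = 119

119


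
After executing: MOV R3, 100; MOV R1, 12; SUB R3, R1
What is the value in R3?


Register state trace:
  MOV R3, 100  → R3 = 100
  MOV R1, 12  → R1 = 12
  SUB R3, R1  → R3 = 100 - 12 = 88
Final: R3 = 88

88


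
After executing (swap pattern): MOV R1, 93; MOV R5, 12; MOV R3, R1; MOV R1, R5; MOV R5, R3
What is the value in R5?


Register state trace (swap pattern):
  MOV R1, 93  → R1 = 93
  MOV R5, 12  → R5 = 12
  MOV R3, R1  → R3 = 93  (save R1)
  MOV R1, R5  → R1 = 12  (R1 gets R5's value)
  MOV R5, R3  → R5 = 93  (R5 gets saved value)
Final: R5 = 93

93


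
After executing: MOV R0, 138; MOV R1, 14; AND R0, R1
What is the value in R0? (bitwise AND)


Register state trace:
  MOV R0, 138  → R0 = 138 (0b10001010)
  MOV R1, 14  → R1 = 14 (0b00001110)
  AND R0, R1  → R0 = 138 AND 14 = 10 (0b00001010)
Final: R0 = 10

10


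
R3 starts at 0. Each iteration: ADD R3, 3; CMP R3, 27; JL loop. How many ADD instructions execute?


Loop trace (R3 starts at 0, target 27, step 3):
  ADD #1: R3 = 0 + 3 = 3  → 3 < 27, loop
  ADD #2: R3 = 3 + 3 = 6  → 6 < 27, loop
  ADD #3: R3 = 6 + 3 = 9  → 9 < 27, loop
  ADD #4: R3 = 9 + 3 = 12  → 12 < 27, loop
  ADD #5: R3 = 12 + 3 = 15  → 15 < 27, loop
  ADD #6: R3 = 15 + 3 = 18  → 18 < 27, loop
  ADD #7: R3 = 18 + 3 = 21  → 21 < 27, loop
  ADD #8: R3 = 21 + 3 = 24  → 24 < 27, loop
  ADD #9: R3 = 24 + 3 = 27  → 27 >= 27, exit
Total ADD instructions: 9

9


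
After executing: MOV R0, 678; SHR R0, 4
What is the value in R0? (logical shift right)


Register state trace:
  MOV R0, 678  → R0 = 678
  SHR R0, 4  → R0 = 678 >> 4 = 678 // 2^4 = 42
Final: R0 = 42

42


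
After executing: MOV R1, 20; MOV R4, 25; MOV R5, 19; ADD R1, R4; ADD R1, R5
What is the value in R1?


Register state trace:
  MOV R1, 20  → R1 = 20
  MOV R4, 25  → R4 = 25
  MOV R5, 19  → R5 = 19
  ADD R1, R4  → R1 = 20 + 25 = 45
  ADD R1, R5  → R1 = 45 + 19 = 64
Final: R1 = 64

64


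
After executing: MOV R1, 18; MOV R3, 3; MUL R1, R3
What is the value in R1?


Register state trace:
  MOV R1, 18  → R1 = 18
  MOV R3, 3  → R3 = 3
  MUL R1, R3  → R1 = 18 * 3 = 54
Final: R1 = 54

54


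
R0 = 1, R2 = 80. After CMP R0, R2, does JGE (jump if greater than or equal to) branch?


Trace:
  R0 = 1, R2 = 80
  CMP R0, R2  → compares 1 vs 80
  JGE checks: is 1 greater than or equal to 80?
  1 < 80, so condition is false
Branch taken: No

No


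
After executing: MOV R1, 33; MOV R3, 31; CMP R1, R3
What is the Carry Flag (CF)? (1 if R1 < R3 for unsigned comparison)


Register state trace:
  MOV R1, 33  → R1 = 33
  MOV R3, 31  → R3 = 31
  CMP R1, R3  → unsigned 33 - 31: no borrow
  33 >= 31, so CF = 0
CF = 0

0


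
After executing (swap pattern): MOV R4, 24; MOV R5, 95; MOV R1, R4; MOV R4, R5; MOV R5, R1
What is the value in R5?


Register state trace (swap pattern):
  MOV R4, 24  → R4 = 24
  MOV R5, 95  → R5 = 95
  MOV R1, R4  → R1 = 24  (save R4)
  MOV R4, R5  → R4 = 95  (R4 gets R5's value)
  MOV R5, R1  → R5 = 24  (R5 gets saved value)
Final: R5 = 24

24


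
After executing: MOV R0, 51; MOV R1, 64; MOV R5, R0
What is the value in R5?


Register state trace:
  MOV R0, 51  → R0 = 51
  MOV R1, 64  → R1 = 64
  MOV R5, R0  → R5 = 51
Final: R5 = 51

51


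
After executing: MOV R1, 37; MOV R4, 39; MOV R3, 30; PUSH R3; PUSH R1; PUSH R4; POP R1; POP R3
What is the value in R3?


Stack trace (top is rightmost):
  MOV R1, 37  → R1 = 37
  MOV R4, 39  → R4 = 39
  MOV R3, 30  → R3 = 30
  PUSH R3  → stack: [30]
  PUSH R1  → stack: [30, 37]
  PUSH R4  → stack: [30, 37, 39]
  POP R1  → R1 = 39, stack: [30, 37]
  POP R3  → R3 = 37, stack: [30]
Final: R3 = 37

37


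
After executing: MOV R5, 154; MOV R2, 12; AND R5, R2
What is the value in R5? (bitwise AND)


Register state trace:
  MOV R5, 154  → R5 = 154 (0b10011010)
  MOV R2, 12  → R2 = 12 (0b00001100)
  AND R5, R2  → R5 = 154 AND 12 = 8 (0b00001000)
Final: R5 = 8

8


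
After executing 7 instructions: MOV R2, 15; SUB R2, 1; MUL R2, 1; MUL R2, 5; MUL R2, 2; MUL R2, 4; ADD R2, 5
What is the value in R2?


Register state trace:
  MOV R2, 15  → R2 = 15
  SUB R2, 1  → R2 = 15 - 1 = 14
  MUL R2, 1  → R2 = 14 * 1 = 14
  MUL R2, 5  → R2 = 14 * 5 = 70
  MUL R2, 2  → R2 = 70 * 2 = 140
  MUL R2, 4  → R2 = 140 * 4 = 560
  ADD R2, 5  → R2 = 560 + 5 = 565
Final: R2 = 565

565
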